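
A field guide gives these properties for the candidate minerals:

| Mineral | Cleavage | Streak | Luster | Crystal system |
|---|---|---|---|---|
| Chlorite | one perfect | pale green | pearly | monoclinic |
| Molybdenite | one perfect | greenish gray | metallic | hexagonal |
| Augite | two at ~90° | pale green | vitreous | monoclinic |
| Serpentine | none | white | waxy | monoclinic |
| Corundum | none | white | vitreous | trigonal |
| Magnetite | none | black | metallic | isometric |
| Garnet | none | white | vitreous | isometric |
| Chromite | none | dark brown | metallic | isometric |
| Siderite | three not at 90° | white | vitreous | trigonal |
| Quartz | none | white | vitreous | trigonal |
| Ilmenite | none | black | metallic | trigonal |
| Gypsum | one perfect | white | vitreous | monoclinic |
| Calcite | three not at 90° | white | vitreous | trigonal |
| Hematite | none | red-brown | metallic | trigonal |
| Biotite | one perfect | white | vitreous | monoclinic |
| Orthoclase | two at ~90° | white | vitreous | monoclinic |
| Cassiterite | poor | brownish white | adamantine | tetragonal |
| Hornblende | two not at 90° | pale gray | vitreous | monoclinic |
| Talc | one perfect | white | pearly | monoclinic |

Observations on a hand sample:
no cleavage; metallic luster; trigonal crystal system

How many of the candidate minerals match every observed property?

2

No cleavage: narrows the field to Serpentine, Corundum, Magnetite, Garnet, Chromite, Quartz, Ilmenite, Hematite.
Metallic luster eliminates Serpentine, Corundum, Garnet, Quartz.
Trigonal crystal system rules out Magnetite, Chromite.
Consistent with every observation: Hematite, Ilmenite.
That is 2 minerals.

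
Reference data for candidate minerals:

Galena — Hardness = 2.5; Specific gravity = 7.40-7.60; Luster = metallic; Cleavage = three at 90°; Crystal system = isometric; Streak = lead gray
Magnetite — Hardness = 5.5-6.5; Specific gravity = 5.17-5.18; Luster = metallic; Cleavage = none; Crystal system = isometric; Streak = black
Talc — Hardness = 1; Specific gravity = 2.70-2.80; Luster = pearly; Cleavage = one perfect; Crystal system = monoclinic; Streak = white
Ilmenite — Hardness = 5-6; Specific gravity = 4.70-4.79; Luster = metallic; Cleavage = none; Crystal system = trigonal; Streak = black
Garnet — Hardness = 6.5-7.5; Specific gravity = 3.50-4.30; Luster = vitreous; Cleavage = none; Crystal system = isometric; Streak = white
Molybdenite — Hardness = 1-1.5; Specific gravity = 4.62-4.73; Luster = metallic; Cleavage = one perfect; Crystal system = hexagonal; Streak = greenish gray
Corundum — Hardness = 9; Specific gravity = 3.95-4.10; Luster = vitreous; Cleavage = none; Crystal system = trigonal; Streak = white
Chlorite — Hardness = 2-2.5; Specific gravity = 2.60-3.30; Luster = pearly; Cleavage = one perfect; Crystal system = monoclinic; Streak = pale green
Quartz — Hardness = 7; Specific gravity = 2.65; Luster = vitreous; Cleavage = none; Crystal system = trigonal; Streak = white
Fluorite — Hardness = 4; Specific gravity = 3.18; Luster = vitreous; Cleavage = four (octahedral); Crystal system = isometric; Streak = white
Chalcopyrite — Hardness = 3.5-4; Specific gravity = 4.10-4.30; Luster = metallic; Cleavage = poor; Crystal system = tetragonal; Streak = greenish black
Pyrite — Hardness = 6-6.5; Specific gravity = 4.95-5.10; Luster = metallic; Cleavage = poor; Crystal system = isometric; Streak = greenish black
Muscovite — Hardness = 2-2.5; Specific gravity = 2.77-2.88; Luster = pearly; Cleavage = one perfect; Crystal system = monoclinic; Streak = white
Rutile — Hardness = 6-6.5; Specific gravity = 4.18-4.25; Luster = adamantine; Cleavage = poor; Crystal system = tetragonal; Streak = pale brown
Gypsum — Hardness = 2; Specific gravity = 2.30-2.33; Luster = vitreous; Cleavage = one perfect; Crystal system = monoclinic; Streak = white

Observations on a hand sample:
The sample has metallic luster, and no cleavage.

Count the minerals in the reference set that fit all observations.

2

Metallic luster: leaves Galena, Magnetite, Ilmenite, Molybdenite, Chalcopyrite, Pyrite.
No cleavage: Magnetite, Ilmenite remain.
The minerals that satisfy all observations are Ilmenite, Magnetite.
That is 2 minerals.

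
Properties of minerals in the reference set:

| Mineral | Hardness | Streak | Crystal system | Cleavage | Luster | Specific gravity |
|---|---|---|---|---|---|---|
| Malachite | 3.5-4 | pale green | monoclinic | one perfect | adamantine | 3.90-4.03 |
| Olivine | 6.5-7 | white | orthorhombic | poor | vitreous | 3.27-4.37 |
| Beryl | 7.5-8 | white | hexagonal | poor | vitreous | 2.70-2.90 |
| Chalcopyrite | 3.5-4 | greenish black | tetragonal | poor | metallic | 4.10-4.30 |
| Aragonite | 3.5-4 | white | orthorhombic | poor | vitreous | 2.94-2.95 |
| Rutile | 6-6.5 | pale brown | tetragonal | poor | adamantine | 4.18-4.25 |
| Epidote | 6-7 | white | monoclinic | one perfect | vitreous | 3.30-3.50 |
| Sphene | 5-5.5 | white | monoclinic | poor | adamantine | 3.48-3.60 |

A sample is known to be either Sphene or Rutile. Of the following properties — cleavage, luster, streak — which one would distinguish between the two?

streak

Cleavage: both poor — same for both.
Luster: both adamantine — same for both.
Streak: Sphene white, Rutile pale brown — distinct.
Streak is the diagnostic property here.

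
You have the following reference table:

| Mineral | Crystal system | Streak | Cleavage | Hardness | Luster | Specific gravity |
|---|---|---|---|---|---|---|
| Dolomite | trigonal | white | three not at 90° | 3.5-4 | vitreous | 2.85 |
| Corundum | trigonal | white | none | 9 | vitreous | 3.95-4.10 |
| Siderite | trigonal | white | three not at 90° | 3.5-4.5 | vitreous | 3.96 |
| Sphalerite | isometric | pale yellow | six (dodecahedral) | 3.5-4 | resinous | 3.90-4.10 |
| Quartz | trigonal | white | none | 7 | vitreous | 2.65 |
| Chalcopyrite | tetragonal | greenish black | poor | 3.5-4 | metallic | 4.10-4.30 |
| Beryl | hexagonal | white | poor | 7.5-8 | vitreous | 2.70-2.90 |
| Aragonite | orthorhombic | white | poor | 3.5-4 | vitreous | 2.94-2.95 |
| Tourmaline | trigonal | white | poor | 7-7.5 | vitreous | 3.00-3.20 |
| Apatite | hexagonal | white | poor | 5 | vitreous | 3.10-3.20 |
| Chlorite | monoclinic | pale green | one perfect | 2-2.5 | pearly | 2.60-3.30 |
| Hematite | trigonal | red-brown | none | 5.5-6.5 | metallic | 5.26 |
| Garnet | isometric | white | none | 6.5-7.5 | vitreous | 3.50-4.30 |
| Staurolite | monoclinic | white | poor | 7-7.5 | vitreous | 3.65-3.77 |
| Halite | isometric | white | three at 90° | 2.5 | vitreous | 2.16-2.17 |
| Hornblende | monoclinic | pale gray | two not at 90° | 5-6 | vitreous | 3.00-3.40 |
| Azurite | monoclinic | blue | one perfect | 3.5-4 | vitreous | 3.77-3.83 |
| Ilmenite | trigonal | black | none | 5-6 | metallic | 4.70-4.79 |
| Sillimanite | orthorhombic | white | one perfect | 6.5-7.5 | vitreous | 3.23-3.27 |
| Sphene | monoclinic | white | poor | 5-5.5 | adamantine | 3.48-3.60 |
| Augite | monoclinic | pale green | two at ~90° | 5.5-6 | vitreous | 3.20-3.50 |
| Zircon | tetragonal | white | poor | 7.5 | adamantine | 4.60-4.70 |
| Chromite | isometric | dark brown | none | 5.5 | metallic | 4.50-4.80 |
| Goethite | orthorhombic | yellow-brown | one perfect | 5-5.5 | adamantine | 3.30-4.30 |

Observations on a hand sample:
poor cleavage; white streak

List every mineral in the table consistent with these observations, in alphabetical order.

Poor cleavage — leaves Chalcopyrite, Beryl, Aragonite, Tourmaline, Apatite, Staurolite, Sphene, Zircon.
White streak excludes Chalcopyrite.
The minerals that satisfy all observations are Apatite, Aragonite, Beryl, Sphene, Staurolite, Tourmaline, Zircon.

Apatite, Aragonite, Beryl, Sphene, Staurolite, Tourmaline, Zircon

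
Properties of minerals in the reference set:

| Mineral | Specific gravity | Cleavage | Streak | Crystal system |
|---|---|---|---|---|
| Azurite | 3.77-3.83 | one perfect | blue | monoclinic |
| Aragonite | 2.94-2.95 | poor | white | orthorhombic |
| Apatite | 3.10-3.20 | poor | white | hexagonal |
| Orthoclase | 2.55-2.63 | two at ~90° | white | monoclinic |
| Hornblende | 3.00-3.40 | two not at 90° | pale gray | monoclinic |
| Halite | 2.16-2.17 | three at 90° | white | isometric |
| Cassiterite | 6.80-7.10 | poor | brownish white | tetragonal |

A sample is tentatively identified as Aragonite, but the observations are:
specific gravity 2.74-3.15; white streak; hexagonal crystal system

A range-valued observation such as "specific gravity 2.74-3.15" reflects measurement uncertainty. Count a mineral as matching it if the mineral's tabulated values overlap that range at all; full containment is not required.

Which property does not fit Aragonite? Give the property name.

crystal system

Specific gravity 2.74-3.15: Aragonite has SG 2.94-2.95 — matches.
White streak: Aragonite has white streak — matches.
Hexagonal crystal system: Aragonite has orthorhombic system — inconsistent.
Everything matches except the crystal system.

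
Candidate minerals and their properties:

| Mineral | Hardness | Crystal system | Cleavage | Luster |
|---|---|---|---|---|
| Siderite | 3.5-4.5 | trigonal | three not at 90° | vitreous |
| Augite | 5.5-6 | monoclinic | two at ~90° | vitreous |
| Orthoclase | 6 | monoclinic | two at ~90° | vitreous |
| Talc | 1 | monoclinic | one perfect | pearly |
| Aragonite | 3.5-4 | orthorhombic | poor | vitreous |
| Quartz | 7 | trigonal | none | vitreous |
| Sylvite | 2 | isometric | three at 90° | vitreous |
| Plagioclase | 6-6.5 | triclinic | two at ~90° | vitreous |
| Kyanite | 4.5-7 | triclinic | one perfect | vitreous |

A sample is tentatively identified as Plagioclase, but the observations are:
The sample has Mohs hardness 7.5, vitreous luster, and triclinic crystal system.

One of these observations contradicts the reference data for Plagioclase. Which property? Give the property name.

hardness

Mohs hardness 7.5: Plagioclase has hardness 6-6.5 — outside the reference range.
Vitreous luster: Plagioclase has vitreous luster — agrees.
Triclinic crystal system: Plagioclase has triclinic system — agrees.
The hardness is the one property that does not fit.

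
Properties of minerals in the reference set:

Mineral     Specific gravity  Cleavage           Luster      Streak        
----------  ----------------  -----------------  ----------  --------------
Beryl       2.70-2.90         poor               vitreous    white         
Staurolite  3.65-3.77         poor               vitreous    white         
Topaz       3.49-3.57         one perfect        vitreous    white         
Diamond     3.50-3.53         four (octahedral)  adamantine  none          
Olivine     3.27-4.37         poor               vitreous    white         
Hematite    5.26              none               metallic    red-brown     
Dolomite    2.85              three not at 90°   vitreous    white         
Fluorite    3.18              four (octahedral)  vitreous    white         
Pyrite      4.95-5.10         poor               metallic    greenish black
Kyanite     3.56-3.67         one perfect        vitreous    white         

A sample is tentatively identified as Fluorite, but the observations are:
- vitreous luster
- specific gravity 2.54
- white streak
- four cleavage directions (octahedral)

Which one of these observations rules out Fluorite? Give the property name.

specific gravity

Vitreous luster: Fluorite has vitreous luster — matches.
Specific gravity 2.54: Fluorite has SG 3.18 — inconsistent.
White streak: Fluorite has white streak — matches.
Four cleavage directions (octahedral): Fluorite has cleavage four (octahedral) — matches.
The specific gravity is the one property that does not fit.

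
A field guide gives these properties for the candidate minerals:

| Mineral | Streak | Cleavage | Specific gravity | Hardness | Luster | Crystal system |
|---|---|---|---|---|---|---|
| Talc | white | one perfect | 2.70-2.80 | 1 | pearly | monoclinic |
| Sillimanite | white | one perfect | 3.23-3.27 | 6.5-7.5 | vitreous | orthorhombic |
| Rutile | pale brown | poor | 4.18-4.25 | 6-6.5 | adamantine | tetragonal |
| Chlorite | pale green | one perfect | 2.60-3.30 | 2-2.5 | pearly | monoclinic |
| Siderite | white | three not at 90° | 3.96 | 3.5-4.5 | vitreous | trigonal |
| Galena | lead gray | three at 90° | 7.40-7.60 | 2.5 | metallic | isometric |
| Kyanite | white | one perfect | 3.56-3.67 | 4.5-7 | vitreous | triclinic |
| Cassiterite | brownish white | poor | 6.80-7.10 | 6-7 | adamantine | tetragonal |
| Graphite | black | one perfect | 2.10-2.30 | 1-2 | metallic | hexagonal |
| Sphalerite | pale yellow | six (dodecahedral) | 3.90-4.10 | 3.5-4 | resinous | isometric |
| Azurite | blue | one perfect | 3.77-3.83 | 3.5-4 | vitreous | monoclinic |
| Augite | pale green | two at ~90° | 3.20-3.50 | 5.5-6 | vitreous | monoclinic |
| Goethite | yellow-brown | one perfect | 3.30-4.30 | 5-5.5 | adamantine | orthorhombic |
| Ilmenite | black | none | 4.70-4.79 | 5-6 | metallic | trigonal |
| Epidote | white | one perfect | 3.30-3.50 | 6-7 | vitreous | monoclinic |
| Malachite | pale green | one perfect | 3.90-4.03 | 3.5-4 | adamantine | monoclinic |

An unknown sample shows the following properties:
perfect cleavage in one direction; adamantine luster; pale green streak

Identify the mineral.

Malachite

Perfect cleavage in one direction: only Talc, Sillimanite, Chlorite, Kyanite, Graphite, Azurite, Goethite, Epidote, Malachite remain.
Adamantine luster: narrows the field to Goethite, Malachite.
Pale green streak eliminates Goethite.
Malachite is the sole remaining match.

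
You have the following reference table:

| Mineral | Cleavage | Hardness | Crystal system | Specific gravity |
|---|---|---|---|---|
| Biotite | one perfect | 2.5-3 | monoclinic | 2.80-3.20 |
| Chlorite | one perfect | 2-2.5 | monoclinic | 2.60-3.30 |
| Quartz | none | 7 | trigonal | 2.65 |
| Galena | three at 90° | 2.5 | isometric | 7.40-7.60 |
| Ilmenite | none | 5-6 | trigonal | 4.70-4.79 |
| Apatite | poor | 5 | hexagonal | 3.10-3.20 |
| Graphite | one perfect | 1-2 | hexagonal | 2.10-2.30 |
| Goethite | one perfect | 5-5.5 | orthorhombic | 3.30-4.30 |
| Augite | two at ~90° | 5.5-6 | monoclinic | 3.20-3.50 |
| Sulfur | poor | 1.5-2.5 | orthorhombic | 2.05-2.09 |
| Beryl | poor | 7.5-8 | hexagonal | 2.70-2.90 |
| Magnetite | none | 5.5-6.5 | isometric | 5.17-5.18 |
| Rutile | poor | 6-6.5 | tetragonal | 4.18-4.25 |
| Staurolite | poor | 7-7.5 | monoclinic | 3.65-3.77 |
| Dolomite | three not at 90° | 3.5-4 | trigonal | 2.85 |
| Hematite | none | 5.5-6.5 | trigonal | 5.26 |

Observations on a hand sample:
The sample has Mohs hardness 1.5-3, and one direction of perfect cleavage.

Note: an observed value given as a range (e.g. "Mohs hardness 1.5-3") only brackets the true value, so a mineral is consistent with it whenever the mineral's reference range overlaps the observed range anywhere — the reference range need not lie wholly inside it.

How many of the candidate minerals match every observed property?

Mohs hardness 1.5-3: only Biotite, Chlorite, Galena, Graphite, Sulfur remain.
One direction of perfect cleavage is inconsistent with Galena, Sulfur.
The minerals that satisfy all observations are Biotite, Chlorite, Graphite.
That is 3 minerals.

3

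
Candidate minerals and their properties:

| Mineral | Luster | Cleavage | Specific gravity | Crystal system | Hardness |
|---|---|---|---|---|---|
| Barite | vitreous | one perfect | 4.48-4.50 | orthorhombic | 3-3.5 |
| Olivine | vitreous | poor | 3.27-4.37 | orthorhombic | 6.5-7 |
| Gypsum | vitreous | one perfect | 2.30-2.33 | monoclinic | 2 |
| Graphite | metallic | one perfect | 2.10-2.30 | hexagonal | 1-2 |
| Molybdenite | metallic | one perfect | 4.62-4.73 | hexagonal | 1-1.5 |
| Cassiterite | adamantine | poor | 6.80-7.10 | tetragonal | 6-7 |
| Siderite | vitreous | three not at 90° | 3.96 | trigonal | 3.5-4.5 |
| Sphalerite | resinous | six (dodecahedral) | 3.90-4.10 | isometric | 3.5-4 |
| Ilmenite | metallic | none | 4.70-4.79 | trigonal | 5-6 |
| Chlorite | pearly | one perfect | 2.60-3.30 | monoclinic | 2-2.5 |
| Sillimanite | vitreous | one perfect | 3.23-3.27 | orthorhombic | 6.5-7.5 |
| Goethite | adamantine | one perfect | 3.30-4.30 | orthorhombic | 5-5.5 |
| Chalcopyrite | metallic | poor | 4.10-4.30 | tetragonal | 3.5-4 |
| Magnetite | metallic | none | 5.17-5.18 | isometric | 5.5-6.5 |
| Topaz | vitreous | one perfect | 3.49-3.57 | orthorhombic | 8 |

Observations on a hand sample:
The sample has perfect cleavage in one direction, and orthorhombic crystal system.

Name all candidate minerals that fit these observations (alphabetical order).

Perfect cleavage in one direction: leaves Barite, Gypsum, Graphite, Molybdenite, Chlorite, Sillimanite, Goethite, Topaz.
Orthorhombic crystal system eliminates Gypsum, Graphite, Molybdenite, Chlorite.
Consistent with every observation: Barite, Goethite, Sillimanite, Topaz.

Barite, Goethite, Sillimanite, Topaz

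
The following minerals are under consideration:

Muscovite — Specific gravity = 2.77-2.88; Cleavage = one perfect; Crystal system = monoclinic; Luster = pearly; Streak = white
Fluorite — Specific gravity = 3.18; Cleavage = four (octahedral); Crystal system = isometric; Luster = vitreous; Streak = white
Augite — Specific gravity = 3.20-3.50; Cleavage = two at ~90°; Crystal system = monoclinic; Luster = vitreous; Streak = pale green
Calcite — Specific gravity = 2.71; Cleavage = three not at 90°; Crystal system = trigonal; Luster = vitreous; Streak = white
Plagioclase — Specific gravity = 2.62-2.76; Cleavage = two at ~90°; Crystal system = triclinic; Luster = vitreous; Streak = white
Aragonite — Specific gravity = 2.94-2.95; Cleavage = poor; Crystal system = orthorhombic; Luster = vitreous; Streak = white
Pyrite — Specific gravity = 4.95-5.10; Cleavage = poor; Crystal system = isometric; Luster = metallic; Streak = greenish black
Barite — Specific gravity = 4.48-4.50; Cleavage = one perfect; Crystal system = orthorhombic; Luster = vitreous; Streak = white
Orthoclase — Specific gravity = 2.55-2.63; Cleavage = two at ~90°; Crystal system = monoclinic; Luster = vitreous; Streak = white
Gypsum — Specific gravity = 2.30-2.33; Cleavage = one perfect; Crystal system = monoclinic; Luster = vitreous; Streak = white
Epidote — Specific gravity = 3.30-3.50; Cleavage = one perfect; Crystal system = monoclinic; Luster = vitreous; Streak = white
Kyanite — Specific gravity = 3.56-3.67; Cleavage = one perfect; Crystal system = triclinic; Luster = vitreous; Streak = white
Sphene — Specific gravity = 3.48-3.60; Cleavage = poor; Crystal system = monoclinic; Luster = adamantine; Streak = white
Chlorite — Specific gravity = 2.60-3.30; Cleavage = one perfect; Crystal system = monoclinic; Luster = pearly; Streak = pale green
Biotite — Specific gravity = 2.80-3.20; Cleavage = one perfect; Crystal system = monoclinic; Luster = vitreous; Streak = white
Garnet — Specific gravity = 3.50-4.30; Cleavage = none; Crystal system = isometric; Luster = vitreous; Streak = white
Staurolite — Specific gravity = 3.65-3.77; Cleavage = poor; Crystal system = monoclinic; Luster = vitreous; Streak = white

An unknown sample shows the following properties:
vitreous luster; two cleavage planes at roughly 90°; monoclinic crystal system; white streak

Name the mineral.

Vitreous luster is inconsistent with Muscovite, Pyrite, Sphene, Chlorite.
Two cleavage planes at roughly 90°: only Augite, Plagioclase, Orthoclase remain.
Monoclinic crystal system rules out Plagioclase.
White streak excludes Augite.
Only Orthoclase satisfies all observations.

Orthoclase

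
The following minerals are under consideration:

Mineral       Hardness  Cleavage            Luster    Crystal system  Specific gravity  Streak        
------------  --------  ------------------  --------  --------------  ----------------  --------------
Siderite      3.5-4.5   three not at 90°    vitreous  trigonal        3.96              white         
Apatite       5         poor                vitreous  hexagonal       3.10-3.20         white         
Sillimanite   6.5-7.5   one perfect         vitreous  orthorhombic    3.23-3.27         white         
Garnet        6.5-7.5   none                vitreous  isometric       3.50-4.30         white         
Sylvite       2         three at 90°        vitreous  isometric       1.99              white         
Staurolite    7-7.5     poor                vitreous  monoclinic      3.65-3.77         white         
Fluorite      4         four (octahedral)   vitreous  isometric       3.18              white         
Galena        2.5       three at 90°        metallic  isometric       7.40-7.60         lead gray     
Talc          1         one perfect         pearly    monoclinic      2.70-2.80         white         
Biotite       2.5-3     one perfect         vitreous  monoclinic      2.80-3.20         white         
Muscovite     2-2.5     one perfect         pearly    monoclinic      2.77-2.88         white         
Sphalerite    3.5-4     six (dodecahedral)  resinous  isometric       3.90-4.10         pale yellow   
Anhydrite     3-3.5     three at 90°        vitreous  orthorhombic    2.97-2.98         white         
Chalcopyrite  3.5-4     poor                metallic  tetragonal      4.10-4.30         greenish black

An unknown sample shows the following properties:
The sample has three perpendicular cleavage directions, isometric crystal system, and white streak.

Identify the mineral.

Three perpendicular cleavage directions: Sylvite, Galena, Anhydrite remain.
Isometric crystal system excludes Anhydrite.
White streak excludes Galena.
The only mineral consistent with every observation is Sylvite.

Sylvite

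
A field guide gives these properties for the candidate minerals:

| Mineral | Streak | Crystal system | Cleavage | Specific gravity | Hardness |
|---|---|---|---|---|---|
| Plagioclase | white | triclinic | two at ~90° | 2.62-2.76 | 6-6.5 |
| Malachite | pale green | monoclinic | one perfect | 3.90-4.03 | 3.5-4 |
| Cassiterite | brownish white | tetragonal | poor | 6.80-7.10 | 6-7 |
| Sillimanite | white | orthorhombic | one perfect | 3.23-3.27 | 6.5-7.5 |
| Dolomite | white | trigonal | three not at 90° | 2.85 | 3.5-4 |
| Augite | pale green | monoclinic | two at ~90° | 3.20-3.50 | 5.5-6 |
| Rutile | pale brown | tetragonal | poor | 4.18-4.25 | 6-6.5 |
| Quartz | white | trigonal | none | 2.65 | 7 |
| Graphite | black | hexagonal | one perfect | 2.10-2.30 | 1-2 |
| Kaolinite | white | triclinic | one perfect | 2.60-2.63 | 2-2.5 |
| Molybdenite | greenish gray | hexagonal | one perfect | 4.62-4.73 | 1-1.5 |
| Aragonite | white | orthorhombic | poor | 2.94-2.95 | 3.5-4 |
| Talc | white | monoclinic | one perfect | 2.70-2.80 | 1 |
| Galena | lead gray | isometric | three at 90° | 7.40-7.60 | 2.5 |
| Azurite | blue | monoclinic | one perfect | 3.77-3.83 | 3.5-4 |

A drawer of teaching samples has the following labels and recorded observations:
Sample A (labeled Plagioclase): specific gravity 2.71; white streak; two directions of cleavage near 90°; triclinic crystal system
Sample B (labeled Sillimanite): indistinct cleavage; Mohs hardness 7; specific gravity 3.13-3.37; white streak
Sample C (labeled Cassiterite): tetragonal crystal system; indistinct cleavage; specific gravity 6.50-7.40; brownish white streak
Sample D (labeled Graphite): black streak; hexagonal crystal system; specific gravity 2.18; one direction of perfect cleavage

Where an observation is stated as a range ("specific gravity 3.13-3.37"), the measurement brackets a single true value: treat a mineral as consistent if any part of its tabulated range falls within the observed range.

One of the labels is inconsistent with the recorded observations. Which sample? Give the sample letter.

Sample A: all recorded properties match Plagioclase.
Sample B: Sillimanite has cleavage one perfect, but the record shows indistinct cleavage — this label is wrong.
Sample C: all recorded properties match Cassiterite.
Sample D: all recorded properties match Graphite.
Only sample B is inconsistent with its label.

B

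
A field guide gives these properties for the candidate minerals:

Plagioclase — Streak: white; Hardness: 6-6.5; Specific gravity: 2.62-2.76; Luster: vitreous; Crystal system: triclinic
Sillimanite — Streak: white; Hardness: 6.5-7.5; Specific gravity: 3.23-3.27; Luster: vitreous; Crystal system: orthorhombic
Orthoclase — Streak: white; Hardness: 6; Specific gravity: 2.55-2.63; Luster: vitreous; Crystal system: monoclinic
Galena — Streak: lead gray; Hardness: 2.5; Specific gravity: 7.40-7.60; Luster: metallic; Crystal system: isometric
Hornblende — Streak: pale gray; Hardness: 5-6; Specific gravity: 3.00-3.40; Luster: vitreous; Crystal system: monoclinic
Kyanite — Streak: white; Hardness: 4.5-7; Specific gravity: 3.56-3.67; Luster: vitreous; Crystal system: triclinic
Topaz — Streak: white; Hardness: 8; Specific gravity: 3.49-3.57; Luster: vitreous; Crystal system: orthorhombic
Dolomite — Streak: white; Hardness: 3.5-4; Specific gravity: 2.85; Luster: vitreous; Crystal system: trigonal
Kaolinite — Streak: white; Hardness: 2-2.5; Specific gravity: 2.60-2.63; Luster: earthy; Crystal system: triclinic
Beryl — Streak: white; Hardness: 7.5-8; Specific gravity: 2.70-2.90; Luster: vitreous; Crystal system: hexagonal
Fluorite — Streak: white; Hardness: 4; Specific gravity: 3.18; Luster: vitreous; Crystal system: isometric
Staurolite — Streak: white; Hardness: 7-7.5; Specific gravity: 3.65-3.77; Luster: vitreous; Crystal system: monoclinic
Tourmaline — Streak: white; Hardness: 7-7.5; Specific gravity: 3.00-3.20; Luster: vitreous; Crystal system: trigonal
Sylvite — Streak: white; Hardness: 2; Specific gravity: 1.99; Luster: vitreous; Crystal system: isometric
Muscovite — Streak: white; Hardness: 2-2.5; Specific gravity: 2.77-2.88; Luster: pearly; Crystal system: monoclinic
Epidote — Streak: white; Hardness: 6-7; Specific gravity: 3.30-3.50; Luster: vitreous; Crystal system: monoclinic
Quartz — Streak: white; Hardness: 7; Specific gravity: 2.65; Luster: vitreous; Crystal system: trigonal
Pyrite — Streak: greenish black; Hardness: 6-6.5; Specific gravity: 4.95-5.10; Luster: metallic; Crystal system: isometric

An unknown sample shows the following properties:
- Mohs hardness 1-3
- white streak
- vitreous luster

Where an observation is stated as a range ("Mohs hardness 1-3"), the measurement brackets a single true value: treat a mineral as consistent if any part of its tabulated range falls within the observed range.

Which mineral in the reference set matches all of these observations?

Sylvite

Mohs hardness 1-3 — Galena, Kaolinite, Sylvite, Muscovite remain.
White streak rules out Galena.
Vitreous luster — Sylvite remains.
Sylvite is the sole remaining match.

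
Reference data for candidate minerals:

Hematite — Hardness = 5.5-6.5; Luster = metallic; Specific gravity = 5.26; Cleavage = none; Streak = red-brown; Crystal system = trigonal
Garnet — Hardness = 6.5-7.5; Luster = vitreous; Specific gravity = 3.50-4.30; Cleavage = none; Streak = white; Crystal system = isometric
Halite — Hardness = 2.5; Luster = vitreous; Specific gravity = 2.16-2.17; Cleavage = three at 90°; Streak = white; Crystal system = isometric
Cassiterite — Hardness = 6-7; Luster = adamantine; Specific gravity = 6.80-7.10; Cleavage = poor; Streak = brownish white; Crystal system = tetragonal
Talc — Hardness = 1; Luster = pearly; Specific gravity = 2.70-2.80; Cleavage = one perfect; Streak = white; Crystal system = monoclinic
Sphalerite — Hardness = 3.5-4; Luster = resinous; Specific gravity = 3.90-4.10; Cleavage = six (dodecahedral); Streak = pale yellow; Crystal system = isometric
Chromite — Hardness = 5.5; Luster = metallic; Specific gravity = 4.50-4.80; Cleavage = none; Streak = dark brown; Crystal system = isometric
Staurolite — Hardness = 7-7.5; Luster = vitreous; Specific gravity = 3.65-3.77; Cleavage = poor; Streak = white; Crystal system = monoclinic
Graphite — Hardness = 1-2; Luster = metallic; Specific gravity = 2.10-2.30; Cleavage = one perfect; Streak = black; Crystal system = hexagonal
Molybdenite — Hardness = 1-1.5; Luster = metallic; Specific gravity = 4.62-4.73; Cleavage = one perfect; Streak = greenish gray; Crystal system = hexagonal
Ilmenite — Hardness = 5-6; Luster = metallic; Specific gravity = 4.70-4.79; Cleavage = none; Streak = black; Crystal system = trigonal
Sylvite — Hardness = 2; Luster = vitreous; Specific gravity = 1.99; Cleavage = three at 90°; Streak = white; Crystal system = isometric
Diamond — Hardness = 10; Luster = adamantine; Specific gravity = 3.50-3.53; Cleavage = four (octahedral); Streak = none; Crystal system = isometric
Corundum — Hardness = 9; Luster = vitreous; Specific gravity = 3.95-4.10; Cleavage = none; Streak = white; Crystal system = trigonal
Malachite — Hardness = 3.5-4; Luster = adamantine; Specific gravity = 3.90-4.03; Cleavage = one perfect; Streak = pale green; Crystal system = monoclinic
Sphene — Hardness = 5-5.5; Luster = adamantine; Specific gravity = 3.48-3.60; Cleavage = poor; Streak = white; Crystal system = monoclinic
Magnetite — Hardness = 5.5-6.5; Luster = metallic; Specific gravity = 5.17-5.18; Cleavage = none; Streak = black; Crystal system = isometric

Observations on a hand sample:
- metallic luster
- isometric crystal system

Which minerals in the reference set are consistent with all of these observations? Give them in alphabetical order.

Chromite, Magnetite

Metallic luster — narrows the field to Hematite, Chromite, Graphite, Molybdenite, Ilmenite, Magnetite.
Isometric crystal system — leaves Chromite, Magnetite.
Consistent with every observation: Chromite, Magnetite.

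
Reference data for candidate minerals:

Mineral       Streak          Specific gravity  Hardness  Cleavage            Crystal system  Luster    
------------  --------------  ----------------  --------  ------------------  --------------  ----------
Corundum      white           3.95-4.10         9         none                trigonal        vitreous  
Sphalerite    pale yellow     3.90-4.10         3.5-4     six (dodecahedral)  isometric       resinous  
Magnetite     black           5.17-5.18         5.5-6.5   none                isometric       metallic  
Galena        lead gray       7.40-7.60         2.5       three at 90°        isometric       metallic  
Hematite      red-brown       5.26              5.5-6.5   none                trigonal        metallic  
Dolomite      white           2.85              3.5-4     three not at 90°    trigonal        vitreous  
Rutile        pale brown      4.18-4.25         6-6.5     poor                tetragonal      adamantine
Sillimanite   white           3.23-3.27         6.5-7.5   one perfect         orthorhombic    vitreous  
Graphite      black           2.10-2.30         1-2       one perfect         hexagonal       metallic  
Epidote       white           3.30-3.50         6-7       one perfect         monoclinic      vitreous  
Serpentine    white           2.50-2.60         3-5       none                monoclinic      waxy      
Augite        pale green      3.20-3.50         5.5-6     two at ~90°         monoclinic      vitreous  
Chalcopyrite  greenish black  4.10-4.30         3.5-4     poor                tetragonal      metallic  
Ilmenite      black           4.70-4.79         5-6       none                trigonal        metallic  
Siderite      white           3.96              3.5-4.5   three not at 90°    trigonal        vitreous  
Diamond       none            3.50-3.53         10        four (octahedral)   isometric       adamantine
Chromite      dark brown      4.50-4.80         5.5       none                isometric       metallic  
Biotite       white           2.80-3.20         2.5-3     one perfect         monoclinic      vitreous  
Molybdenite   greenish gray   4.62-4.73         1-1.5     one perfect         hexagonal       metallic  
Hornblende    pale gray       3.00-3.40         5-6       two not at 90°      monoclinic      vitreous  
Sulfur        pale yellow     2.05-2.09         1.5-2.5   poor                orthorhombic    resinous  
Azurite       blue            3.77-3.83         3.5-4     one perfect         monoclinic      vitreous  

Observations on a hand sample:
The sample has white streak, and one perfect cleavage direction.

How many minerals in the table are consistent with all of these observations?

3

White streak: Corundum, Dolomite, Sillimanite, Epidote, Serpentine, Siderite, Biotite remain.
One perfect cleavage direction: narrows the field to Sillimanite, Epidote, Biotite.
Consistent with every observation: Biotite, Epidote, Sillimanite.
That is 3 minerals.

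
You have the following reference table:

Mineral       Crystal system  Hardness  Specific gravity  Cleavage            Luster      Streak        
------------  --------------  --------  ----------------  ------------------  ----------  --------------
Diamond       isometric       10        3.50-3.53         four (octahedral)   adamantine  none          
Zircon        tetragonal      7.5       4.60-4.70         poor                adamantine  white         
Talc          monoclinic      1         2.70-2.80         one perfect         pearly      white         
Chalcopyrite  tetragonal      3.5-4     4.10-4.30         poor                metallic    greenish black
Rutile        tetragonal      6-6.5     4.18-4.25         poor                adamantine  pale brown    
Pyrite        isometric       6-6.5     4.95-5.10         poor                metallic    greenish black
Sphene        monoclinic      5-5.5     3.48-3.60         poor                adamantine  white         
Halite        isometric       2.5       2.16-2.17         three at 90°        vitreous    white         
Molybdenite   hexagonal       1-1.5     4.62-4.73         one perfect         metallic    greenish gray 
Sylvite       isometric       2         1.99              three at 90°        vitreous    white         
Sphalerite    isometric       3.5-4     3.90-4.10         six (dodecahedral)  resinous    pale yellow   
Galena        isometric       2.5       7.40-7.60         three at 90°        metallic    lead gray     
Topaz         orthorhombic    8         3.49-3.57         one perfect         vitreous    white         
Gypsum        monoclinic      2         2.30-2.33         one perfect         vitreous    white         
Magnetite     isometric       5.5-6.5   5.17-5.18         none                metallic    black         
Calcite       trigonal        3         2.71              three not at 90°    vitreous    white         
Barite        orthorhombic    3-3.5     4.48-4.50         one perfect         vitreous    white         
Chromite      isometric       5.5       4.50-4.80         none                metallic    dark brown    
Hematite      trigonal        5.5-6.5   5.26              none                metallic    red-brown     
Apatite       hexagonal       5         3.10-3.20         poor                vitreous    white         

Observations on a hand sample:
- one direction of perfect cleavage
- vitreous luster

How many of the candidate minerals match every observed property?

One direction of perfect cleavage: Talc, Molybdenite, Topaz, Gypsum, Barite remain.
Vitreous luster excludes Talc, Molybdenite.
The minerals that satisfy all observations are Barite, Gypsum, Topaz.
That is 3 minerals.

3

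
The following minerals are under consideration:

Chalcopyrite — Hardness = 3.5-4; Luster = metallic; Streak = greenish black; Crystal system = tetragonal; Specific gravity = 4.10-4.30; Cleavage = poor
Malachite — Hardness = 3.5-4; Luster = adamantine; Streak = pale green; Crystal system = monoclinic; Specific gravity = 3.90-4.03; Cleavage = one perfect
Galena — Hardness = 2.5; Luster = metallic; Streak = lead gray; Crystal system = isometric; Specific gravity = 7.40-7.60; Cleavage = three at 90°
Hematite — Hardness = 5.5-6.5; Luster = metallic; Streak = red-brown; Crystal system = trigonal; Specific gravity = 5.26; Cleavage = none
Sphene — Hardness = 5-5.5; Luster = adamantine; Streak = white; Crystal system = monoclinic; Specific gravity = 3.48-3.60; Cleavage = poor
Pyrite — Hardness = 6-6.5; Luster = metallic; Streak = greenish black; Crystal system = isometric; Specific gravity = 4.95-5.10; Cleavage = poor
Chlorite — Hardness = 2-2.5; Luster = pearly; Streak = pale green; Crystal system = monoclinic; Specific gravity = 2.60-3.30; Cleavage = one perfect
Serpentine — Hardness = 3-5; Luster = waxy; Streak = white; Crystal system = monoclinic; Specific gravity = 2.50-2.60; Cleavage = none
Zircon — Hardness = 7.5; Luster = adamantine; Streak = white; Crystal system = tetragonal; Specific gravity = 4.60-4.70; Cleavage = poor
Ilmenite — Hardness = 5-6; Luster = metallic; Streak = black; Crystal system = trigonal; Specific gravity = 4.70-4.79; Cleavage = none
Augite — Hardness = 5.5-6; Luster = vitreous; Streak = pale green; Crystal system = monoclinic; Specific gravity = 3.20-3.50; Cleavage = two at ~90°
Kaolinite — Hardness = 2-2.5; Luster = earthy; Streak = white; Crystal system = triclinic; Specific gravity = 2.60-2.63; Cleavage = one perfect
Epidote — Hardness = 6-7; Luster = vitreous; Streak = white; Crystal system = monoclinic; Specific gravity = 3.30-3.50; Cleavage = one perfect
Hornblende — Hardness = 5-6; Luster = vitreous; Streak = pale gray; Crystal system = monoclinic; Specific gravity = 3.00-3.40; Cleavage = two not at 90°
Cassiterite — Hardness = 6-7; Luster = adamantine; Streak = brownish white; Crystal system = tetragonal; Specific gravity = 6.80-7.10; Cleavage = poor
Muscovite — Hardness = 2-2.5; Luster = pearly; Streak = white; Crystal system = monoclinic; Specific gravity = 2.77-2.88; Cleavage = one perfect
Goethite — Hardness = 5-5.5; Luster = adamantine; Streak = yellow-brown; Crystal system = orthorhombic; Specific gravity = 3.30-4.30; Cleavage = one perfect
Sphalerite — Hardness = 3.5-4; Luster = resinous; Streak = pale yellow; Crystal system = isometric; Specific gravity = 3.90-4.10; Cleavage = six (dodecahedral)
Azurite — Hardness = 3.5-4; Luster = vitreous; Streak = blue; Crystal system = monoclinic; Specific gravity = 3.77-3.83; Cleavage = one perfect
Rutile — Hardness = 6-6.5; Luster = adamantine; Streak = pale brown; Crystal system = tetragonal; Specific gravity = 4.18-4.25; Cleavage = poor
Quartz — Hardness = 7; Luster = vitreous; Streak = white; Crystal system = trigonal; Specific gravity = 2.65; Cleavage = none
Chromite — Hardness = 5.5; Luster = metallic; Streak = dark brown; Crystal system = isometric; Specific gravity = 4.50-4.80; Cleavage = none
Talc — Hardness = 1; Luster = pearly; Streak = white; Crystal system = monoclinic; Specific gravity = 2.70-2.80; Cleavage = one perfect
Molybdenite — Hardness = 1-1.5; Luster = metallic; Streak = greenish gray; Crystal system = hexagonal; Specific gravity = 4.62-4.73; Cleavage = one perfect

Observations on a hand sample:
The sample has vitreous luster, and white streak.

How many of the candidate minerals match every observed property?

Vitreous luster: Augite, Epidote, Hornblende, Azurite, Quartz remain.
White streak: leaves Epidote, Quartz.
Consistent with every observation: Epidote, Quartz.
That is 2 minerals.

2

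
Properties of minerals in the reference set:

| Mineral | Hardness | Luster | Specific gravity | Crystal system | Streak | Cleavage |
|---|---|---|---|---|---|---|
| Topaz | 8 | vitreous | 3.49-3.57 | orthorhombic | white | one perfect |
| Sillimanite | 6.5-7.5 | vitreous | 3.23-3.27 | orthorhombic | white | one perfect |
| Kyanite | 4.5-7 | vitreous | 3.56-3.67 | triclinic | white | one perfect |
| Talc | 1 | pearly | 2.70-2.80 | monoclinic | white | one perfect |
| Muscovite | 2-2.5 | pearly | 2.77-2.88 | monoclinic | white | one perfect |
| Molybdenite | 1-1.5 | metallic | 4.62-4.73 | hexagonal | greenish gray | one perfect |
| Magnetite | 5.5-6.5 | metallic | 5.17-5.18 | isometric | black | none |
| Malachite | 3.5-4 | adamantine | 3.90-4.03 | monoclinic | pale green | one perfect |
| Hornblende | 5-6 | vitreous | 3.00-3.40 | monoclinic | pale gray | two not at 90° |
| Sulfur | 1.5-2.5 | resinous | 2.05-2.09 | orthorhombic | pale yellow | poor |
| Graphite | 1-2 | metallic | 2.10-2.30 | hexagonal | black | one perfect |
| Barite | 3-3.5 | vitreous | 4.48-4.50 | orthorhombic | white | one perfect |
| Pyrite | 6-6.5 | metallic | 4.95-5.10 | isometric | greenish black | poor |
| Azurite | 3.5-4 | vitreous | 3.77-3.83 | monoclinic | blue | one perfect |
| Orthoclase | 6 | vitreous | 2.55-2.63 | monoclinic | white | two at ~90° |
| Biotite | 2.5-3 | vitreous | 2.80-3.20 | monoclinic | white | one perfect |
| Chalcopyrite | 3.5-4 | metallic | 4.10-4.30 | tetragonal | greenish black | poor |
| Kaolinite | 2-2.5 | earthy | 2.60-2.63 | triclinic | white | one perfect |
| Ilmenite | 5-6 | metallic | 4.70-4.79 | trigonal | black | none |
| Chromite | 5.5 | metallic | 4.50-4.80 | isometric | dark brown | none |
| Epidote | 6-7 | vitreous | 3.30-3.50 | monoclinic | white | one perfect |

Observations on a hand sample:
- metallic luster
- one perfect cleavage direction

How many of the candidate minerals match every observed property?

2

Metallic luster — leaves Molybdenite, Magnetite, Graphite, Pyrite, Chalcopyrite, Ilmenite, Chromite.
One perfect cleavage direction — narrows the field to Molybdenite, Graphite.
The minerals that satisfy all observations are Graphite, Molybdenite.
That is 2 minerals.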